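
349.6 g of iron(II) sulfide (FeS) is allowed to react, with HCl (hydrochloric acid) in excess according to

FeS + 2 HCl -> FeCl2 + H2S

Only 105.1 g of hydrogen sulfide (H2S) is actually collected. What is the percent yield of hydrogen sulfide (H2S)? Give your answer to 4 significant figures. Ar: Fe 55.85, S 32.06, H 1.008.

M(FeS) = 55.85 + 32.06 = 87.91 g/mol.
M(H2S) = 2(1.008) + 32.06 = 34.076 g/mol.
n(FeS) = 349.60 g / 87.91 g/mol = 3.9768 mol.
From the equation the FeS:H2S mole ratio is 1:1, so n(H2S) = 3.9768 × 1/1 = 3.9768 mol.
Mass of H2S = 3.9768 mol × 34.076 g/mol = 135.51 g.
This is the theoretical yield. Percent yield = 105.1 g / 135.51 g × 100% = 77.557%.

77.56 %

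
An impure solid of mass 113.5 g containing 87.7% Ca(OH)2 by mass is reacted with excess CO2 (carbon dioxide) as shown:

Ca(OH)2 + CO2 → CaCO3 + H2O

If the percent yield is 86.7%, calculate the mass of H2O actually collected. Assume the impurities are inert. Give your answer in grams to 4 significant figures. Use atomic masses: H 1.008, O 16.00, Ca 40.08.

20.98 g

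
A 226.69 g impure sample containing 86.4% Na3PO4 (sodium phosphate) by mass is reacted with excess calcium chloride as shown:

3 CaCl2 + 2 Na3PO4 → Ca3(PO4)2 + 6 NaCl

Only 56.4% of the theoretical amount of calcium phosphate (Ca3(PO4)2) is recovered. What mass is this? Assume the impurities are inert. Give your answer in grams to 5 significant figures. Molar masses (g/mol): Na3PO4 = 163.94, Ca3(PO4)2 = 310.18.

Pure Na3PO4 available = 226.69 g × 0.864 = 195.860 g.
n(Na3PO4) = 195.860 g / 163.94 g/mol = 1.19471 mol.
From the equation the Na3PO4:Ca3(PO4)2 mole ratio is 2:1, so n(Ca3(PO4)2) = 1.19471 × 1/2 = 0.597353 mol.
Mass of Ca3(PO4)2 = 0.597353 mol × 310.18 g/mol = 185.287 g.
Actual mass collected = 185.287 g × 0.564 = 104.502 g.

104.50 g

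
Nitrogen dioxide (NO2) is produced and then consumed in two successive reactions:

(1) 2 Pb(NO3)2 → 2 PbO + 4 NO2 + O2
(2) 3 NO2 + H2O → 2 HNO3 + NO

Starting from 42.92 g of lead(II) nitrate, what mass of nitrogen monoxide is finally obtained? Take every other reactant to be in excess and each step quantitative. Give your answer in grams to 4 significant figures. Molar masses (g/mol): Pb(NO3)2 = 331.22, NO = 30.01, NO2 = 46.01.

n(Pb(NO3)2) = 42.920 / 331.22 = 0.12958 mol.
Step 1 gives a 2:4 ratio of Pb(NO3)2 to NO2, so n(NO2) = 0.25916 mol.
In step 2 the NO2:NO ratio is 3:1, so n(NO) = 0.086388 mol.
Mass of NO = 0.086388 × 30.01 = 2.5925 g.

2.592 g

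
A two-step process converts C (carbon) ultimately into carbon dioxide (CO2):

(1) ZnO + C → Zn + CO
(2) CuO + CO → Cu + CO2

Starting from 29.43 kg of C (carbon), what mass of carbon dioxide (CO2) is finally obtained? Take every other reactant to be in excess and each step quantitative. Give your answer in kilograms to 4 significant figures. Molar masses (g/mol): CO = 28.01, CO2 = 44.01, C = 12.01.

107.8 kg

29.43 kg = 29430 g.
n(C) = 29430 / 12.01 = 2450.5 mol.
Step 1 gives a 1:1 ratio of C to CO, so n(CO) = 2450.5 mol.
In step 2 the CO:CO2 ratio is 1:1, so n(CO2) = 2450.5 mol.
Mass of CO2 = 2450.5 × 44.01 = 107840 g = 107.8 kg.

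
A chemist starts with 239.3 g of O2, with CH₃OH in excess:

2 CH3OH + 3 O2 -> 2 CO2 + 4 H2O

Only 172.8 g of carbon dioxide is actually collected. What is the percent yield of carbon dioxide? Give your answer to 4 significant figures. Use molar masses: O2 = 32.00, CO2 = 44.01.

n(O2) = 239.30 g / 32.00 g/mol = 7.4781 mol.
From the equation the O2:CO2 mole ratio is 3:2, so n(CO2) = 7.4781 × 2/3 = 4.9854 mol.
Mass of CO2 = 4.9854 mol × 44.01 g/mol = 219.41 g.
This is the theoretical yield. Percent yield = 172.8 g / 219.41 g × 100% = 78.757%.

78.76 %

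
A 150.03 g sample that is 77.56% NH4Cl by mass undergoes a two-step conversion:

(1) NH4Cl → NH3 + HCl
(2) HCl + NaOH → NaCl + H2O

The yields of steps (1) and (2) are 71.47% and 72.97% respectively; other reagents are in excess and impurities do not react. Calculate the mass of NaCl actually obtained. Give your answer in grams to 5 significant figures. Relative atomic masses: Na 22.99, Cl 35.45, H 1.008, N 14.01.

66.299 g

Pure NH4Cl = 150.03 × 0.7756 = 116.363 g.
M(NH4Cl) = 14.01 + 4(1.008) + 35.45 = 53.492 g/mol.
M(NaCl) = 22.99 + 35.45 = 58.44 g/mol.
n(NH4Cl) = 116.363 / 53.492 = 2.17534 mol.
Step 1 (NH4Cl:HCl = 1:1): theoretical n(HCl) = 2.17534 mol; at 71.47% yield, n(HCl) = 1.55472 mol.
Step 2 (HCl:NaCl = 1:1): theoretical n(NaCl) = 1.55472 mol, so theoretical mass = 1.55472 × 58.44 = 90.8576 g.
At 72.97% yield, actual mass of NaCl = 90.8576 × 0.7297 = 66.2988 g.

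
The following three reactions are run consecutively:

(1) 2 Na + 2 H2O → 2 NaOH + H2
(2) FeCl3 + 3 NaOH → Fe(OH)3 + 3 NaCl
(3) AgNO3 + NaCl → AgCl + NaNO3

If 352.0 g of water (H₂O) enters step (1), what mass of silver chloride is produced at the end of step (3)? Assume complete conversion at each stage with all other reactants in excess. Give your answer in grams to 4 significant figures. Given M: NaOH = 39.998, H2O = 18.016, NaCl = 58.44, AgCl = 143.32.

2800 g

n(H2O) = 352.0 / 18.016 = 19.538 mol.
Reaction (1): H2O→NaOH ratio 2:2 ⇒ n(NaOH) = 19.538 mol.
Reaction (2): NaOH→NaCl ratio 3:3 ⇒ n(NaCl) = 19.538 mol.
Reaction (3): NaCl→AgCl ratio 1:1 ⇒ n(AgCl) = 19.538 mol.
Mass of AgCl = 19.538 × 143.32 = 2800.2 g.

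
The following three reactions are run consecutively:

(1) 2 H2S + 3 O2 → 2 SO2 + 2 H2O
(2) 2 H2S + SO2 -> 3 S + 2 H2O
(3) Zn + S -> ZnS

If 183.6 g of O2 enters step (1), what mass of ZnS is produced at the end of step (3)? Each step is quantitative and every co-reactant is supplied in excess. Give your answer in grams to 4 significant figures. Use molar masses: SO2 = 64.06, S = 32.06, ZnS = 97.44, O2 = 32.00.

1118 g

n(O2) = 183.6 / 32.00 = 5.7375 mol.
Reaction (1): O2→SO2 ratio 3:2 ⇒ n(SO2) = 3.8250 mol.
Reaction (2): SO2→S ratio 1:3 ⇒ n(S) = 11.475 mol.
Reaction (3): S→ZnS ratio 1:1 ⇒ n(ZnS) = 11.475 mol.
Mass of ZnS = 11.475 × 97.44 = 1118.1 g.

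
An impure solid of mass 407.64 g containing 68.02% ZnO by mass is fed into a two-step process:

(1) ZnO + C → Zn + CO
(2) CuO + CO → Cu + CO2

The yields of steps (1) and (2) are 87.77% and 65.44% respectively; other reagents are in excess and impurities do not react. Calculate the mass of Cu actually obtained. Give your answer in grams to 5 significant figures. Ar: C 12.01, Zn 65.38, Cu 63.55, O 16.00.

Pure ZnO = 407.64 × 0.6802 = 277.277 g.
M(ZnO) = 65.38 + 16.00 = 81.38 g/mol.
M(Cu) = 63.55 g/mol.
n(ZnO) = 277.277 / 81.38 = 3.40719 mol.
Step 1 (ZnO:CO = 1:1): theoretical n(CO) = 3.40719 mol; at 87.77% yield, n(CO) = 2.99049 mol.
Step 2 (CO:Cu = 1:1): theoretical n(Cu) = 2.99049 mol, so theoretical mass = 2.99049 × 63.55 = 190.045 g.
At 65.44% yield, actual mass of Cu = 190.045 × 0.6544 = 124.366 g.

124.37 g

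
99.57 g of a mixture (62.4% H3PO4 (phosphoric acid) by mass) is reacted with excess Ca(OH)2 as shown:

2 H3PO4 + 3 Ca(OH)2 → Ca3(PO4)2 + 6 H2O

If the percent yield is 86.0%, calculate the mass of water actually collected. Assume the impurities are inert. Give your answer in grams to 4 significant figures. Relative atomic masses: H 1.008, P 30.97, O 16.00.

29.47 g

Pure H3PO4 available = 99.57 g × 0.624 = 62.132 g.
M(H3PO4) = 3(1.008) + 30.97 + 4(16.00) = 97.994 g/mol.
M(H2O) = 2(1.008) + 16.00 = 18.016 g/mol.
n(H3PO4) = 62.132 g / 97.994 g/mol = 0.63404 mol.
From the equation the H3PO4:H2O mole ratio is 2:6, so n(H2O) = 0.63404 × 6/2 = 1.9021 mol.
Mass of H2O = 1.9021 mol × 18.016 g/mol = 34.268 g.
Actual mass collected = 34.268 g × 0.860 = 29.471 g.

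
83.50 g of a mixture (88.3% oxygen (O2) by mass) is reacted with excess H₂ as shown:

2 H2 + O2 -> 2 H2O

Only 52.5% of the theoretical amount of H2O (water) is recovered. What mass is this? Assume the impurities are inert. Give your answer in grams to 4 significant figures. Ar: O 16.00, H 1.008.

Pure O2 available = 83.50 g × 0.883 = 73.731 g.
M(O2) = 2(16.00) = 32.00 g/mol.
M(H2O) = 2(1.008) + 16.00 = 18.016 g/mol.
n(O2) = 73.731 g / 32.00 g/mol = 2.3041 mol.
From the equation the O2:H2O mole ratio is 1:2, so n(H2O) = 2.3041 × 2/1 = 4.6082 mol.
Mass of H2O = 4.6082 mol × 18.016 g/mol = 83.021 g.
Actual mass collected = 83.021 g × 0.525 = 43.586 g.

43.59 g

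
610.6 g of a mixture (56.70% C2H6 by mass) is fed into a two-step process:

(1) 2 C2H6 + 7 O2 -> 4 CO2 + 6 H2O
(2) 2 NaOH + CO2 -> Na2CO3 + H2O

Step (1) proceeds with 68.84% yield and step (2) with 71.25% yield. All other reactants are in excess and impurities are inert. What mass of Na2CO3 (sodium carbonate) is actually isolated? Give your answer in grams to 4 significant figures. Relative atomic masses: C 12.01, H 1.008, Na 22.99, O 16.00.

1197 g

Pure C2H6 = 610.6 × 0.5670 = 346.21 g.
M(C2H6) = 2(12.01) + 6(1.008) = 30.068 g/mol.
M(Na2CO3) = 2(22.99) + 12.01 + 3(16.00) = 105.99 g/mol.
n(C2H6) = 346.21 / 30.068 = 11.514 mol.
Step 1 (C2H6:CO2 = 2:4): theoretical n(CO2) = 23.028 mol; at 68.84% yield, n(CO2) = 15.853 mol.
Step 2 (CO2:Na2CO3 = 1:1): theoretical n(Na2CO3) = 15.853 mol, so theoretical mass = 15.853 × 105.99 = 1680.2 g.
At 71.25% yield, actual mass of Na2CO3 = 1680.2 × 0.7125 = 1197.2 g.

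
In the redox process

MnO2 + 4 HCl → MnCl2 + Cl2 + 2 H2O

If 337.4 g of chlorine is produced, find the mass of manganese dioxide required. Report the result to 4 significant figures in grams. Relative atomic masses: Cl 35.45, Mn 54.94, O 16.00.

413.7 g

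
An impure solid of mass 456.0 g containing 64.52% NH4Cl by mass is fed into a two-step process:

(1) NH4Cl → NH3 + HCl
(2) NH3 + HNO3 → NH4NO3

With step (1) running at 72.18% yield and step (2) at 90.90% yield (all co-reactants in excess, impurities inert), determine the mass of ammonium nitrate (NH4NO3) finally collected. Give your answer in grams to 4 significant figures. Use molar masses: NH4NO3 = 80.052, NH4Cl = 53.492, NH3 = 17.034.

Pure NH4Cl = 456.0 × 0.6452 = 294.21 g.
n(NH4Cl) = 294.21 / 53.492 = 5.5001 mol.
Step 1 (NH4Cl:NH3 = 1:1): theoretical n(NH3) = 5.5001 mol; at 72.18% yield, n(NH3) = 3.9700 mol.
Step 2 (NH3:NH4NO3 = 1:1): theoretical n(NH4NO3) = 3.9700 mol, so theoretical mass = 3.9700 × 80.052 = 317.80 g.
At 90.90% yield, actual mass of NH4NO3 = 317.80 × 0.9090 = 288.88 g.

288.9 g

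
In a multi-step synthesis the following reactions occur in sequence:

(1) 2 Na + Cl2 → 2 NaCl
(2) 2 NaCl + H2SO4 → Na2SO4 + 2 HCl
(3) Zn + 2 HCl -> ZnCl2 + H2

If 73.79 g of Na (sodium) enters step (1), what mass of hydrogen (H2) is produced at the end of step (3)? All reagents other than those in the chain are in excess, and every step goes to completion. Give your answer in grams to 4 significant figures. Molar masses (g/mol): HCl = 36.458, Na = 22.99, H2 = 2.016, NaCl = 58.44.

n(Na) = 73.79 / 22.99 = 3.2097 mol.
Reaction (1): Na→NaCl ratio 2:2 ⇒ n(NaCl) = 3.2097 mol.
Reaction (2): NaCl→HCl ratio 2:2 ⇒ n(HCl) = 3.2097 mol.
Reaction (3): HCl→H2 ratio 2:1 ⇒ n(H2) = 1.6048 mol.
Mass of H2 = 1.6048 × 2.016 = 3.2353 g.

3.235 g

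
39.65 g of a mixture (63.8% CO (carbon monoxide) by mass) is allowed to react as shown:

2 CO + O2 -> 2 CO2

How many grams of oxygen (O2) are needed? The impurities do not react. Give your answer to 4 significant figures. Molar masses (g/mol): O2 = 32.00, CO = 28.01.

Mass of pure CO = 39.65 g × 0.638 = 25.297 g.
n(CO) = 25.297 g / 28.01 g/mol = 0.90313 mol.
From the equation the CO:O2 mole ratio is 2:1, so n(O2) = 0.90313 × 1/2 = 0.45157 mol.
Mass of O2 = 0.45157 mol × 32.00 g/mol = 14.450 g.

14.45 g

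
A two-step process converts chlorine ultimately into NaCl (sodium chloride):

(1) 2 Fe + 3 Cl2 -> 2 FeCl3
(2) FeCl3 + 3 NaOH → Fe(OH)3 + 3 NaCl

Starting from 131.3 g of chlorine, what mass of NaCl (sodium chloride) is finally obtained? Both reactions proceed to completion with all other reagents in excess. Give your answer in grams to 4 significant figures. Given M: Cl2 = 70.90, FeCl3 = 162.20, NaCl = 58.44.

216.5 g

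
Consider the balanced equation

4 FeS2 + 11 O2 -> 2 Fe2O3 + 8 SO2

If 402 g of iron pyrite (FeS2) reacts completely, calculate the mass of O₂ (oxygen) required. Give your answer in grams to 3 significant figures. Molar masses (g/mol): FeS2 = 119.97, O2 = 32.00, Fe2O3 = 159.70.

295 g

n(FeS2) = 402.0 g / 119.97 g/mol = 3.351 mol.
From the equation the FeS2:O2 mole ratio is 4:11, so n(O2) = 3.351 × 11/4 = 9.215 mol.
Mass of O2 = 9.215 mol × 32.00 g/mol = 294.9 g.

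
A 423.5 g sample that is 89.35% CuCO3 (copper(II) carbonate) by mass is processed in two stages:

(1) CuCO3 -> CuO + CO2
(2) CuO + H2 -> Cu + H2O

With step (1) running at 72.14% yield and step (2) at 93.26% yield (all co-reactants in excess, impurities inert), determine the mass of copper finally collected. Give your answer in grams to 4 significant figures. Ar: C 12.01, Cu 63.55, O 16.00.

130.9 g

Pure CuCO3 = 423.5 × 0.8935 = 378.40 g.
M(CuCO3) = 63.55 + 12.01 + 3(16.00) = 123.56 g/mol.
M(Cu) = 63.55 g/mol.
n(CuCO3) = 378.40 / 123.56 = 3.0625 mol.
Step 1 (CuCO3:CuO = 1:1): theoretical n(CuO) = 3.0625 mol; at 72.14% yield, n(CuO) = 2.2093 mol.
Step 2 (CuO:Cu = 1:1): theoretical n(Cu) = 2.2093 mol, so theoretical mass = 2.2093 × 63.55 = 140.40 g.
At 93.26% yield, actual mass of Cu = 140.40 × 0.9326 = 130.94 g.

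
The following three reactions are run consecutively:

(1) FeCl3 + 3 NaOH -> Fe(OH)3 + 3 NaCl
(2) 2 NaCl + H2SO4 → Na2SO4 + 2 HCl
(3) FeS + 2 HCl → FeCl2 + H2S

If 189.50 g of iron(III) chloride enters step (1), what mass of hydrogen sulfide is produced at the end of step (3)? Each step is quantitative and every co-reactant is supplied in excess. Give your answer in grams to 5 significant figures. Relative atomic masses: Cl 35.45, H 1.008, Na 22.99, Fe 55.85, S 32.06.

M(FeCl3) = 55.85 + 3(35.45) = 162.20 g/mol.
M(H2S) = 2(1.008) + 32.06 = 34.076 g/mol.
n(FeCl3) = 189.50 / 162.20 = 1.16831 mol.
Reaction (1): FeCl3→NaCl ratio 1:3 ⇒ n(NaCl) = 3.50493 mol.
Reaction (2): NaCl→HCl ratio 2:2 ⇒ n(HCl) = 3.50493 mol.
Reaction (3): HCl→H2S ratio 2:1 ⇒ n(H2S) = 1.75247 mol.
Mass of H2S = 1.75247 × 34.076 = 59.7170 g.

59.717 g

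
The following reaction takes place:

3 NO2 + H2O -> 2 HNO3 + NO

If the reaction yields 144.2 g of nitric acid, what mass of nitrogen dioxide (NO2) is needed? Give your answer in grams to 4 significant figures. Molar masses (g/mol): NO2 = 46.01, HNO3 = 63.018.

n(HNO3) = 144.20 g / 63.018 g/mol = 2.2882 mol.
From the equation the HNO3:NO2 mole ratio is 2:3, so n(NO2) = 2.2882 × 3/2 = 3.4324 mol.
Mass of NO2 = 3.4324 mol × 46.01 g/mol = 157.92 g.

157.9 g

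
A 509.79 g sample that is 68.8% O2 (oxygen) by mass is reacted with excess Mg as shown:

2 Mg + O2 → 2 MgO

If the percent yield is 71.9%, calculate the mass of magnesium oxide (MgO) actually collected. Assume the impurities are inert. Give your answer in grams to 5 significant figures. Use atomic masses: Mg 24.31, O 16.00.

Pure O2 available = 509.79 g × 0.688 = 350.736 g.
M(O2) = 2(16.00) = 32.00 g/mol.
M(MgO) = 24.31 + 16.00 = 40.31 g/mol.
n(O2) = 350.736 g / 32.00 g/mol = 10.9605 mol.
From the equation the O2:MgO mole ratio is 1:2, so n(MgO) = 10.9605 × 2/1 = 21.9210 mol.
Mass of MgO = 21.9210 mol × 40.31 g/mol = 883.634 g.
Actual mass collected = 883.634 g × 0.719 = 635.333 g.

635.33 g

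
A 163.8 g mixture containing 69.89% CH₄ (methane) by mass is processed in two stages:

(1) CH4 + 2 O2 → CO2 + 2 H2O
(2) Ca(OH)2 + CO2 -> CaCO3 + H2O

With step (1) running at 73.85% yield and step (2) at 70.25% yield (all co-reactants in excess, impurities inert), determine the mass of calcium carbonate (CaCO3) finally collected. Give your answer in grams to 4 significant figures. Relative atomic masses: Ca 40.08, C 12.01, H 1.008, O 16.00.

370.6 g

Pure CH4 = 163.8 × 0.6989 = 114.48 g.
M(CH4) = 12.01 + 4(1.008) = 16.042 g/mol.
M(CaCO3) = 40.08 + 12.01 + 3(16.00) = 100.09 g/mol.
n(CH4) = 114.48 / 16.042 = 7.1363 mol.
Step 1 (CH4:CO2 = 1:1): theoretical n(CO2) = 7.1363 mol; at 73.85% yield, n(CO2) = 5.2701 mol.
Step 2 (CO2:CaCO3 = 1:1): theoretical n(CaCO3) = 5.2701 mol, so theoretical mass = 5.2701 × 100.09 = 527.49 g.
At 70.25% yield, actual mass of CaCO3 = 527.49 × 0.7025 = 370.56 g.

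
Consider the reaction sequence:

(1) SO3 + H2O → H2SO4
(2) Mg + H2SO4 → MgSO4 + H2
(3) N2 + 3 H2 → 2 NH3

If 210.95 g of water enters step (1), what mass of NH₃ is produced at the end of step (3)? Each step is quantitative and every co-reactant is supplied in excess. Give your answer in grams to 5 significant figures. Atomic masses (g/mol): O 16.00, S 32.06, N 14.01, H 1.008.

132.97 g

M(H2O) = 2(1.008) + 16.00 = 18.016 g/mol.
M(NH3) = 14.01 + 3(1.008) = 17.034 g/mol.
n(H2O) = 210.95 / 18.016 = 11.7090 mol.
Reaction (1): H2O→H2SO4 ratio 1:1 ⇒ n(H2SO4) = 11.7090 mol.
Reaction (2): H2SO4→H2 ratio 1:1 ⇒ n(H2) = 11.7090 mol.
Reaction (3): H2→NH3 ratio 3:2 ⇒ n(NH3) = 7.80602 mol.
Mass of NH3 = 7.80602 × 17.034 = 132.968 g.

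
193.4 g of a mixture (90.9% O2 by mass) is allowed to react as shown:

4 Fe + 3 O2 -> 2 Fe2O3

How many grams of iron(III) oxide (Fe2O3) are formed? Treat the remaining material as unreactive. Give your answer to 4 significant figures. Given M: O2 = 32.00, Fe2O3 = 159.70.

584.9 g

Mass of pure O2 = 193.4 g × 0.909 = 175.80 g.
n(O2) = 175.80 g / 32.00 g/mol = 5.4938 mol.
From the equation the O2:Fe2O3 mole ratio is 3:2, so n(Fe2O3) = 5.4938 × 2/3 = 3.6625 mol.
Mass of Fe2O3 = 3.6625 mol × 159.70 g/mol = 584.90 g.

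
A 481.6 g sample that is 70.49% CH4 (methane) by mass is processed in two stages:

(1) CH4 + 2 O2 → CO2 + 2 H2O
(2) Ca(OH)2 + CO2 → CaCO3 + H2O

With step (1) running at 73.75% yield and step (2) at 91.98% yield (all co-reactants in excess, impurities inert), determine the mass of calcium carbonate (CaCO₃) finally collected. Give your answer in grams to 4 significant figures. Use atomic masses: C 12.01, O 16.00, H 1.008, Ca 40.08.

1437 g

Pure CH4 = 481.6 × 0.7049 = 339.48 g.
M(CH4) = 12.01 + 4(1.008) = 16.042 g/mol.
M(CaCO3) = 40.08 + 12.01 + 3(16.00) = 100.09 g/mol.
n(CH4) = 339.48 / 16.042 = 21.162 mol.
Step 1 (CH4:CO2 = 1:1): theoretical n(CO2) = 21.162 mol; at 73.75% yield, n(CO2) = 15.607 mol.
Step 2 (CO2:CaCO3 = 1:1): theoretical n(CaCO3) = 15.607 mol, so theoretical mass = 15.607 × 100.09 = 1562.1 g.
At 91.98% yield, actual mass of CaCO3 = 1562.1 × 0.9198 = 1436.8 g.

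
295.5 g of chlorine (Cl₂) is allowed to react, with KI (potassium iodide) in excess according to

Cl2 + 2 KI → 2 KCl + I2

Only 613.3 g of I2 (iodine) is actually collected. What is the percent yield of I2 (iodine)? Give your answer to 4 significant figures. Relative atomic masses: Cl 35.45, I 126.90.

57.98 %

M(Cl2) = 2(35.45) = 70.90 g/mol.
M(I2) = 2(126.90) = 253.80 g/mol.
n(Cl2) = 295.50 g / 70.90 g/mol = 4.1678 mol.
From the equation the Cl2:I2 mole ratio is 1:1, so n(I2) = 4.1678 × 1/1 = 4.1678 mol.
Mass of I2 = 4.1678 mol × 253.80 g/mol = 1057.8 g.
This is the theoretical yield. Percent yield = 613.3 g / 1057.8 g × 100% = 57.979%.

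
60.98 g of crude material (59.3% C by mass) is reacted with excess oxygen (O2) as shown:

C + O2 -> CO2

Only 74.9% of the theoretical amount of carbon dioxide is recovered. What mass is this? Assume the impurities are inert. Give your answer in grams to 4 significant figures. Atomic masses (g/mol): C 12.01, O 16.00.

99.25 g

Pure C available = 60.98 g × 0.593 = 36.161 g.
M(C) = 12.01 g/mol.
M(CO2) = 12.01 + 2(16.00) = 44.01 g/mol.
n(C) = 36.161 g / 12.01 g/mol = 3.0109 mol.
From the equation the C:CO2 mole ratio is 1:1, so n(CO2) = 3.0109 × 1/1 = 3.0109 mol.
Mass of CO2 = 3.0109 mol × 44.01 g/mol = 132.51 g.
Actual mass collected = 132.51 g × 0.749 = 99.250 g.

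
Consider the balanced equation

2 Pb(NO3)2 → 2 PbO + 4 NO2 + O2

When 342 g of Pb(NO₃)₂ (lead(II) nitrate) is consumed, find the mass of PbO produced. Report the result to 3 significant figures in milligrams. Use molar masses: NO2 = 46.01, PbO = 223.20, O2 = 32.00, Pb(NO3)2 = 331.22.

n(Pb(NO3)2) = 342.0 g / 331.22 g/mol = 1.033 mol.
From the equation the Pb(NO3)2:PbO mole ratio is 2:2, so n(PbO) = 1.033 × 2/2 = 1.033 mol.
Mass of PbO = 1.033 mol × 223.20 g/mol = 230.5 g.
Converting to mg: 230.5 g = 230000 mg.

230000 mg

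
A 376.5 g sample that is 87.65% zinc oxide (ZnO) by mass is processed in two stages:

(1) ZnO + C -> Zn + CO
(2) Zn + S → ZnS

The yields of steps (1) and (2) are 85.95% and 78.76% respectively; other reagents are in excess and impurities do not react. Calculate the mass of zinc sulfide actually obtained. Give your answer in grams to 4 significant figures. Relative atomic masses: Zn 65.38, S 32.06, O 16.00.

Pure ZnO = 376.5 × 0.8765 = 330.00 g.
M(ZnO) = 65.38 + 16.00 = 81.38 g/mol.
M(ZnS) = 65.38 + 32.06 = 97.44 g/mol.
n(ZnO) = 330.00 / 81.38 = 4.0551 mol.
Step 1 (ZnO:Zn = 1:1): theoretical n(Zn) = 4.0551 mol; at 85.95% yield, n(Zn) = 3.4853 mol.
Step 2 (Zn:ZnS = 1:1): theoretical n(ZnS) = 3.4853 mol, so theoretical mass = 3.4853 × 97.44 = 339.61 g.
At 78.76% yield, actual mass of ZnS = 339.61 × 0.7876 = 267.48 g.

267.5 g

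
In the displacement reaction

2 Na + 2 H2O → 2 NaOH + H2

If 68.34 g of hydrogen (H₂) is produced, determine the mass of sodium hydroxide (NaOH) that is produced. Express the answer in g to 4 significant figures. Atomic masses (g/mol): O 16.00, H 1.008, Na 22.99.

M(H2) = 2(1.008) = 2.016 g/mol.
M(NaOH) = 22.99 + 16.00 + 1.008 = 39.998 g/mol.
n(H2) = 68.340 g / 2.016 g/mol = 33.899 mol.
From the equation the H2:NaOH mole ratio is 1:2, so n(NaOH) = 33.899 × 2/1 = 67.798 mol.
Mass of NaOH = 67.798 mol × 39.998 g/mol = 2711.8 g.

2712 g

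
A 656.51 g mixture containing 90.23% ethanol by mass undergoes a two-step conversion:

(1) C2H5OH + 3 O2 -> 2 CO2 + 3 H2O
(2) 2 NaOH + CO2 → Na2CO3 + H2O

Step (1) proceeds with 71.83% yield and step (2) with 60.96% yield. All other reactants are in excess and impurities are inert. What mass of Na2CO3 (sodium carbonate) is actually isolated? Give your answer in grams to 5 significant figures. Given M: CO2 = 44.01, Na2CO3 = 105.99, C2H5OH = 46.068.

Pure C2H5OH = 656.51 × 0.9023 = 592.369 g.
n(C2H5OH) = 592.369 / 46.068 = 12.8586 mol.
Step 1 (C2H5OH:CO2 = 1:2): theoretical n(CO2) = 25.7172 mol; at 71.83% yield, n(CO2) = 18.4726 mol.
Step 2 (CO2:Na2CO3 = 1:1): theoretical n(Na2CO3) = 18.4726 mol, so theoretical mass = 18.4726 × 105.99 = 1957.91 g.
At 60.96% yield, actual mass of Na2CO3 = 1957.91 × 0.6096 = 1193.54 g.

1193.5 g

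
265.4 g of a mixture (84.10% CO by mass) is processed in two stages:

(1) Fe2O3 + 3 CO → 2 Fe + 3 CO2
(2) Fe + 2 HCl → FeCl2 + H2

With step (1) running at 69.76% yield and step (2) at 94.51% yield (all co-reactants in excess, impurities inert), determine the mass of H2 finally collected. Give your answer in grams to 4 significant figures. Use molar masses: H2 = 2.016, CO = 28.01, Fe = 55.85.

7.061 g

Pure CO = 265.4 × 0.8410 = 223.20 g.
n(CO) = 223.20 / 28.01 = 7.9686 mol.
Step 1 (CO:Fe = 3:2): theoretical n(Fe) = 5.3124 mol; at 69.76% yield, n(Fe) = 3.7059 mol.
Step 2 (Fe:H2 = 1:1): theoretical n(H2) = 3.7059 mol, so theoretical mass = 3.7059 × 2.016 = 7.4712 g.
At 94.51% yield, actual mass of H2 = 7.4712 × 0.9451 = 7.0610 g.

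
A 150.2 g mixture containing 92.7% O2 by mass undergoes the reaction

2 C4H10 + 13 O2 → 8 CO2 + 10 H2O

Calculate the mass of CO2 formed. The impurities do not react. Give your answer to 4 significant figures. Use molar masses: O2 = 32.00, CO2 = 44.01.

117.8 g

Mass of pure O2 = 150.2 g × 0.927 = 139.24 g.
n(O2) = 139.24 g / 32.00 g/mol = 4.3511 mol.
From the equation the O2:CO2 mole ratio is 13:8, so n(CO2) = 4.3511 × 8/13 = 2.6776 mol.
Mass of CO2 = 2.6776 mol × 44.01 g/mol = 117.84 g.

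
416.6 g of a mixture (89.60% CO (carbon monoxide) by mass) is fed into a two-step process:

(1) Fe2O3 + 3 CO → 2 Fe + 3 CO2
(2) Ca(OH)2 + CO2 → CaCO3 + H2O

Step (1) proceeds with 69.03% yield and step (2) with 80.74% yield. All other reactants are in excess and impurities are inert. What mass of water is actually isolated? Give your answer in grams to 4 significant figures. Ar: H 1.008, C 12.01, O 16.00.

133.8 g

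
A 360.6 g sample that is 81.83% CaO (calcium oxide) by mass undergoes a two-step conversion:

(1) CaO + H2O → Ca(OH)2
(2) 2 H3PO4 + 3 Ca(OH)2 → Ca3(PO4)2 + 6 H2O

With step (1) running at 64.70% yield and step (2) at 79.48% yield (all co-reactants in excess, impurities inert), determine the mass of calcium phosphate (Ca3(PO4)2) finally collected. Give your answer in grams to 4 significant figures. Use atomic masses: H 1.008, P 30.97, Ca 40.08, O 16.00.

Pure CaO = 360.6 × 0.8183 = 295.08 g.
M(CaO) = 40.08 + 16.00 = 56.08 g/mol.
M(Ca3(PO4)2) = 3(40.08) + 2(30.97) + 8(16.00) = 310.18 g/mol.
n(CaO) = 295.08 / 56.08 = 5.2618 mol.
Step 1 (CaO:Ca(OH)2 = 1:1): theoretical n(Ca(OH)2) = 5.2618 mol; at 64.70% yield, n(Ca(OH)2) = 3.4044 mol.
Step 2 (Ca(OH)2:Ca3(PO4)2 = 3:1): theoretical n(Ca3(PO4)2) = 1.1348 mol, so theoretical mass = 1.1348 × 310.18 = 351.99 g.
At 79.48% yield, actual mass of Ca3(PO4)2 = 351.99 × 0.7948 = 279.76 g.

279.8 g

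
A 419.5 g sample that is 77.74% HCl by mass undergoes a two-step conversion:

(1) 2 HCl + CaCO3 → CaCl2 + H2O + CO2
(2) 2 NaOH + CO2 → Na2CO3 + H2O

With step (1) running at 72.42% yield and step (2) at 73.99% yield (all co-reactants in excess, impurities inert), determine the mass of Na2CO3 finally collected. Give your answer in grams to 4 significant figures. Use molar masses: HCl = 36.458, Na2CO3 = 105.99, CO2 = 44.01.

Pure HCl = 419.5 × 0.7774 = 326.12 g.
n(HCl) = 326.12 / 36.458 = 8.9451 mol.
Step 1 (HCl:CO2 = 2:1): theoretical n(CO2) = 4.4725 mol; at 72.42% yield, n(CO2) = 3.2390 mol.
Step 2 (CO2:Na2CO3 = 1:1): theoretical n(Na2CO3) = 3.2390 mol, so theoretical mass = 3.2390 × 105.99 = 343.30 g.
At 73.99% yield, actual mass of Na2CO3 = 343.30 × 0.7399 = 254.01 g.

254.0 g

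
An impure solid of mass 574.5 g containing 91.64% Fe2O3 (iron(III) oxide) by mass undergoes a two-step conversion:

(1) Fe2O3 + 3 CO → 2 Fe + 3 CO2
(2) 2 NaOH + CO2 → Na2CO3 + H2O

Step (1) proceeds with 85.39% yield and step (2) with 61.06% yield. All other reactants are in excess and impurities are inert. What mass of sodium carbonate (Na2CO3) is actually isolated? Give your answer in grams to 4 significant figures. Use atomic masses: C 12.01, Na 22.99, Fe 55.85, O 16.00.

Pure Fe2O3 = 574.5 × 0.9164 = 526.47 g.
M(Fe2O3) = 2(55.85) + 3(16.00) = 159.70 g/mol.
M(Na2CO3) = 2(22.99) + 12.01 + 3(16.00) = 105.99 g/mol.
n(Fe2O3) = 526.47 / 159.70 = 3.2966 mol.
Step 1 (Fe2O3:CO2 = 1:3): theoretical n(CO2) = 9.8899 mol; at 85.39% yield, n(CO2) = 8.4450 mol.
Step 2 (CO2:Na2CO3 = 1:1): theoretical n(Na2CO3) = 8.4450 mol, so theoretical mass = 8.4450 × 105.99 = 895.08 g.
At 61.06% yield, actual mass of Na2CO3 = 895.08 × 0.6106 = 546.54 g.

546.5 g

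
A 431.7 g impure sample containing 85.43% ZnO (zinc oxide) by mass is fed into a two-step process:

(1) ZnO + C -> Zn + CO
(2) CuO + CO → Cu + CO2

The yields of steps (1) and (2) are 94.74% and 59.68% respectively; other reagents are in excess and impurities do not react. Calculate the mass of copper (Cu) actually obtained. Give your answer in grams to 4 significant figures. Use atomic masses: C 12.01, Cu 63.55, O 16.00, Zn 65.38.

Pure ZnO = 431.7 × 0.8543 = 368.80 g.
M(ZnO) = 65.38 + 16.00 = 81.38 g/mol.
M(Cu) = 63.55 g/mol.
n(ZnO) = 368.80 / 81.38 = 4.5318 mol.
Step 1 (ZnO:CO = 1:1): theoretical n(CO) = 4.5318 mol; at 94.74% yield, n(CO) = 4.2935 mol.
Step 2 (CO:Cu = 1:1): theoretical n(Cu) = 4.2935 mol, so theoretical mass = 4.2935 × 63.55 = 272.85 g.
At 59.68% yield, actual mass of Cu = 272.85 × 0.5968 = 162.84 g.

162.8 g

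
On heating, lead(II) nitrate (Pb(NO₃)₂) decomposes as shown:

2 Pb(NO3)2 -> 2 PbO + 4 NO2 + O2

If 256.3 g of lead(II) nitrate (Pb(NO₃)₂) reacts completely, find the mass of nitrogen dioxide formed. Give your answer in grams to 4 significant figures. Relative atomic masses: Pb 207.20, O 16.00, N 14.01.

M(Pb(NO3)2) = 207.20 + 2(14.01) + 6(16.00) = 331.22 g/mol.
M(NO2) = 14.01 + 2(16.00) = 46.01 g/mol.
n(Pb(NO3)2) = 256.30 g / 331.22 g/mol = 0.77381 mol.
From the equation the Pb(NO3)2:NO2 mole ratio is 2:4, so n(NO2) = 0.77381 × 4/2 = 1.5476 mol.
Mass of NO2 = 1.5476 mol × 46.01 g/mol = 71.206 g.

71.21 g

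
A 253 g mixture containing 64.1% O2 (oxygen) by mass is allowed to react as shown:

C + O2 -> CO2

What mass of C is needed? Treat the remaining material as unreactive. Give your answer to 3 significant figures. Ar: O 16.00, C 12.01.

60.9 g

Mass of pure O2 = 253 g × 0.641 = 162.2 g.
M(O2) = 2(16.00) = 32.00 g/mol.
M(C) = 12.01 g/mol.
n(O2) = 162.2 g / 32.00 g/mol = 5.068 mol.
From the equation the O2:C mole ratio is 1:1, so n(C) = 5.068 × 1/1 = 5.068 mol.
Mass of C = 5.068 mol × 12.01 g/mol = 60.87 g.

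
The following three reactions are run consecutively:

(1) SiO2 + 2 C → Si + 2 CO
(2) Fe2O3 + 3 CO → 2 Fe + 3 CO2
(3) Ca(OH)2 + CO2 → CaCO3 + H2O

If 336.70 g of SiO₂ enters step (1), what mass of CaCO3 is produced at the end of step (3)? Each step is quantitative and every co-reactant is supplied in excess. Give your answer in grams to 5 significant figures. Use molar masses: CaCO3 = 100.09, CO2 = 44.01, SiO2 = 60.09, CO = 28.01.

n(SiO2) = 336.70 / 60.09 = 5.60326 mol.
Reaction (1): SiO2→CO ratio 1:2 ⇒ n(CO) = 11.2065 mol.
Reaction (2): CO→CO2 ratio 3:3 ⇒ n(CO2) = 11.2065 mol.
Reaction (3): CO2→CaCO3 ratio 1:1 ⇒ n(CaCO3) = 11.2065 mol.
Mass of CaCO3 = 11.2065 × 100.09 = 1121.66 g.

1121.7 g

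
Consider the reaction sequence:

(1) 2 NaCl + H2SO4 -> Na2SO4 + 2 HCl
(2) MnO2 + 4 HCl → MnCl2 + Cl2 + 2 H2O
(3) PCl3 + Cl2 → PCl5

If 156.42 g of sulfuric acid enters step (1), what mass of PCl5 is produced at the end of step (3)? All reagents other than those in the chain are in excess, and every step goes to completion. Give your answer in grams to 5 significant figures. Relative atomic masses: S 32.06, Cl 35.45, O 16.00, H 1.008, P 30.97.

M(H2SO4) = 2(1.008) + 32.06 + 4(16.00) = 98.076 g/mol.
M(PCl5) = 30.97 + 5(35.45) = 208.22 g/mol.
n(H2SO4) = 156.42 / 98.076 = 1.59489 mol.
Reaction (1): H2SO4→HCl ratio 1:2 ⇒ n(HCl) = 3.18977 mol.
Reaction (2): HCl→Cl2 ratio 4:1 ⇒ n(Cl2) = 0.797443 mol.
Reaction (3): Cl2→PCl5 ratio 1:1 ⇒ n(PCl5) = 0.797443 mol.
Mass of PCl5 = 0.797443 × 208.22 = 166.044 g.

166.04 g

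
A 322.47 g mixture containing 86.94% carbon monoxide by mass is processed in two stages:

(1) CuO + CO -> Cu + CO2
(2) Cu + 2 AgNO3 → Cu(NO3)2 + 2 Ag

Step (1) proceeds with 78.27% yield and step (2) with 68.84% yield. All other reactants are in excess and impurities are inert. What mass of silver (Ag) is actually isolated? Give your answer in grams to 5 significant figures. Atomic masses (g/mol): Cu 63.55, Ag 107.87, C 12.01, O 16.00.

1163.5 g

Pure CO = 322.47 × 0.8694 = 280.355 g.
M(CO) = 12.01 + 16.00 = 28.01 g/mol.
M(Ag) = 107.87 g/mol.
n(CO) = 280.355 / 28.01 = 10.0091 mol.
Step 1 (CO:Cu = 1:1): theoretical n(Cu) = 10.0091 mol; at 78.27% yield, n(Cu) = 7.83414 mol.
Step 2 (Cu:Ag = 1:2): theoretical n(Ag) = 15.6683 mol, so theoretical mass = 15.6683 × 107.87 = 1690.14 g.
At 68.84% yield, actual mass of Ag = 1690.14 × 0.6884 = 1163.49 g.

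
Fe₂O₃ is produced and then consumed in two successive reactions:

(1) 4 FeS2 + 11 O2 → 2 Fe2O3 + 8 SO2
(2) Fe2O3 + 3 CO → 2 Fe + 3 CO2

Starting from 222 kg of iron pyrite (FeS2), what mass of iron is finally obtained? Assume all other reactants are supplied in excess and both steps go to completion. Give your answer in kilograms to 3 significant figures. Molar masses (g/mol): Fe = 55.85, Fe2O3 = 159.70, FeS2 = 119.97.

222 kg = 222000 g.
n(FeS2) = 222000 / 119.97 = 1850 mol.
Step 1 gives a 4:2 ratio of FeS2 to Fe2O3, so n(Fe2O3) = 925.2 mol.
In step 2 the Fe2O3:Fe ratio is 1:2, so n(Fe) = 1850 mol.
Mass of Fe = 1850 × 55.85 = 103300 g = 103 kg.

103 kg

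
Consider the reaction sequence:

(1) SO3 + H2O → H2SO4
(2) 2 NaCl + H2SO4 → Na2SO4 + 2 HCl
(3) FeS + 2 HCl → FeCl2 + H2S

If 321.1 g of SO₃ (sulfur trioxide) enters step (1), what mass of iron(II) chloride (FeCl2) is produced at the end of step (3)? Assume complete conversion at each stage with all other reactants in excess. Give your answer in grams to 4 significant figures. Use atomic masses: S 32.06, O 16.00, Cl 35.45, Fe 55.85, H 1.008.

508.4 g

M(SO3) = 32.06 + 3(16.00) = 80.06 g/mol.
M(FeCl2) = 55.85 + 2(35.45) = 126.75 g/mol.
n(SO3) = 321.1 / 80.06 = 4.0107 mol.
Reaction (1): SO3→H2SO4 ratio 1:1 ⇒ n(H2SO4) = 4.0107 mol.
Reaction (2): H2SO4→HCl ratio 1:2 ⇒ n(HCl) = 8.0215 mol.
Reaction (3): HCl→FeCl2 ratio 2:1 ⇒ n(FeCl2) = 4.0107 mol.
Mass of FeCl2 = 4.0107 × 126.75 = 508.36 g.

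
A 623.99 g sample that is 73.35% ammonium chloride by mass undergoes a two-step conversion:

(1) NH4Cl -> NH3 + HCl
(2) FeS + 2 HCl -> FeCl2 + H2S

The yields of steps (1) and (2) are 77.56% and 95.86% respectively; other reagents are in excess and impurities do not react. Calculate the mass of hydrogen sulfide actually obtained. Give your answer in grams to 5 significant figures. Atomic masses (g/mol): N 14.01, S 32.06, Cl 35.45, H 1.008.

Pure NH4Cl = 623.99 × 0.7335 = 457.697 g.
M(NH4Cl) = 14.01 + 4(1.008) + 35.45 = 53.492 g/mol.
M(H2S) = 2(1.008) + 32.06 = 34.076 g/mol.
n(NH4Cl) = 457.697 / 53.492 = 8.55636 mol.
Step 1 (NH4Cl:HCl = 1:1): theoretical n(HCl) = 8.55636 mol; at 77.56% yield, n(HCl) = 6.63631 mol.
Step 2 (HCl:H2S = 2:1): theoretical n(H2S) = 3.31816 mol, so theoretical mass = 3.31816 × 34.076 = 113.069 g.
At 95.86% yield, actual mass of H2S = 113.069 × 0.9586 = 108.388 g.

108.39 g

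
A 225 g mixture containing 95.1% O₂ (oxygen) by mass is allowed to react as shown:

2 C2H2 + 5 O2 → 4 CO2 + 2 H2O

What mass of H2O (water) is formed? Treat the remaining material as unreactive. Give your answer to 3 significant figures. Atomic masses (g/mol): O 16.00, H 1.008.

Mass of pure O2 = 225 g × 0.951 = 214.0 g.
M(O2) = 2(16.00) = 32.00 g/mol.
M(H2O) = 2(1.008) + 16.00 = 18.016 g/mol.
n(O2) = 214.0 g / 32.00 g/mol = 6.687 mol.
From the equation the O2:H2O mole ratio is 5:2, so n(H2O) = 6.687 × 2/5 = 2.675 mol.
Mass of H2O = 2.675 mol × 18.016 g/mol = 48.19 g.

48.2 g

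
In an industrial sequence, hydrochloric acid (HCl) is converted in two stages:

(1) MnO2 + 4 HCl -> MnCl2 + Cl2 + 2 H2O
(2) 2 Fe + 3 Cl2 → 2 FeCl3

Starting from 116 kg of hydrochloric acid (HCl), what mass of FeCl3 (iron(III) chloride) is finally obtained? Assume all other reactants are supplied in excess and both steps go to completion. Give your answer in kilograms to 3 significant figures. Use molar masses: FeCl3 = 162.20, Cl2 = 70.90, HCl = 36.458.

86.0 kg

116 kg = 116000 g.
n(HCl) = 116000 / 36.458 = 3182 mol.
Step 1 gives a 4:1 ratio of HCl to Cl2, so n(Cl2) = 795.4 mol.
In step 2 the Cl2:FeCl3 ratio is 3:2, so n(FeCl3) = 530.3 mol.
Mass of FeCl3 = 530.3 × 162.20 = 86010 g = 86.0 kg.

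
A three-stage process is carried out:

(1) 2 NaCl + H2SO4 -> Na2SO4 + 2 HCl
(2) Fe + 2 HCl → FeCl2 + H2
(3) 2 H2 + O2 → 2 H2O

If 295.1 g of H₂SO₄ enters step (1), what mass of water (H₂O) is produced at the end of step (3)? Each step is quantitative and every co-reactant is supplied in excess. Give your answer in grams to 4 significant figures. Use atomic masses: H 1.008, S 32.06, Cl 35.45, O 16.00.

54.21 g

M(H2SO4) = 2(1.008) + 32.06 + 4(16.00) = 98.076 g/mol.
M(H2O) = 2(1.008) + 16.00 = 18.016 g/mol.
n(H2SO4) = 295.1 / 98.076 = 3.0089 mol.
Reaction (1): H2SO4→HCl ratio 1:2 ⇒ n(HCl) = 6.0178 mol.
Reaction (2): HCl→H2 ratio 2:1 ⇒ n(H2) = 3.0089 mol.
Reaction (3): H2→H2O ratio 2:2 ⇒ n(H2O) = 3.0089 mol.
Mass of H2O = 3.0089 × 18.016 = 54.208 g.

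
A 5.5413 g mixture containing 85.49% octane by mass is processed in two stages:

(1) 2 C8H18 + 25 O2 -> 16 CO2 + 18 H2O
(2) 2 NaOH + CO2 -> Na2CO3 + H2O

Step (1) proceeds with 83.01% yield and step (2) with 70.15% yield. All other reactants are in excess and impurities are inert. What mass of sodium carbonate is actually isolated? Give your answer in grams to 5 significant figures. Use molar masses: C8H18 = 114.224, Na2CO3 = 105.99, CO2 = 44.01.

20.478 g

Pure C8H18 = 5.5413 × 0.8549 = 4.73726 g.
n(C8H18) = 4.73726 / 114.224 = 0.0414734 mol.
Step 1 (C8H18:CO2 = 2:16): theoretical n(CO2) = 0.331787 mol; at 83.01% yield, n(CO2) = 0.275417 mol.
Step 2 (CO2:Na2CO3 = 1:1): theoretical n(Na2CO3) = 0.275417 mol, so theoretical mass = 0.275417 × 105.99 = 29.1914 g.
At 70.15% yield, actual mass of Na2CO3 = 29.1914 × 0.7015 = 20.4778 g.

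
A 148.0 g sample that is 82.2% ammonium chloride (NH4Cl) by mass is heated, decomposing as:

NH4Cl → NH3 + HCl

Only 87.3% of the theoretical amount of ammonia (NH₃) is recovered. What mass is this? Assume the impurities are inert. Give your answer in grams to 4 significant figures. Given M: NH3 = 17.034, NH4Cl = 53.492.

Pure NH4Cl available = 148.0 g × 0.822 = 121.66 g.
n(NH4Cl) = 121.66 g / 53.492 g/mol = 2.2743 mol.
From the equation the NH4Cl:NH3 mole ratio is 1:1, so n(NH3) = 2.2743 × 1/1 = 2.2743 mol.
Mass of NH3 = 2.2743 mol × 17.034 g/mol = 38.740 g.
Actual mass collected = 38.740 g × 0.873 = 33.820 g.

33.82 g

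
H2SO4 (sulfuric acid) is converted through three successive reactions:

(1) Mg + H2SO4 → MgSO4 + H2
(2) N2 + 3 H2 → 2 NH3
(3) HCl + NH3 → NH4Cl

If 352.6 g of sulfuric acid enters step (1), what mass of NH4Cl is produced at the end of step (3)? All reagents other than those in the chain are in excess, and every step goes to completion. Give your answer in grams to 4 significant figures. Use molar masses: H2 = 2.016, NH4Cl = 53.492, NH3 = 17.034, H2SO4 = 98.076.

n(H2SO4) = 352.6 / 98.076 = 3.5952 mol.
Reaction (1): H2SO4→H2 ratio 1:1 ⇒ n(H2) = 3.5952 mol.
Reaction (2): H2→NH3 ratio 3:2 ⇒ n(NH3) = 2.3968 mol.
Reaction (3): NH3→NH4Cl ratio 1:1 ⇒ n(NH4Cl) = 2.3968 mol.
Mass of NH4Cl = 2.3968 × 53.492 = 128.21 g.

128.2 g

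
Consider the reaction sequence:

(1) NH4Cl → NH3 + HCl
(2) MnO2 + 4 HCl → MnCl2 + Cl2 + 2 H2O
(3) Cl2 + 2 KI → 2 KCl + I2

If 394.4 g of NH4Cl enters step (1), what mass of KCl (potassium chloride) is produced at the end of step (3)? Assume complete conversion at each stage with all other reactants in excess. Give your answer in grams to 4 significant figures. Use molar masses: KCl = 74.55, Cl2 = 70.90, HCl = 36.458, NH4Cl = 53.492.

274.8 g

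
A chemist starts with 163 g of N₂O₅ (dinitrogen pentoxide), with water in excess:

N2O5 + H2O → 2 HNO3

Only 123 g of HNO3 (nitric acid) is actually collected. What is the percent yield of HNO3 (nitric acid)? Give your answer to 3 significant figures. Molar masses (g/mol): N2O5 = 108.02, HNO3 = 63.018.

64.7 %

n(N2O5) = 163.0 g / 108.02 g/mol = 1.509 mol.
From the equation the N2O5:HNO3 mole ratio is 1:2, so n(HNO3) = 1.509 × 2/1 = 3.018 mol.
Mass of HNO3 = 3.018 mol × 63.018 g/mol = 190.2 g.
This is the theoretical yield. Percent yield = 123 g / 190.2 g × 100% = 64.67%.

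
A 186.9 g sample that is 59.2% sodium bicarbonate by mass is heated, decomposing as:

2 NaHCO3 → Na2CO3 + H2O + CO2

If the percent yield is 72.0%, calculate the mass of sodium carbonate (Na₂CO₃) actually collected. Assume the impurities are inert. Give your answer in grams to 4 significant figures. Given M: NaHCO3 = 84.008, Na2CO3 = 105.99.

Pure NaHCO3 available = 186.9 g × 0.592 = 110.64 g.
n(NaHCO3) = 110.64 g / 84.008 g/mol = 1.3171 mol.
From the equation the NaHCO3:Na2CO3 mole ratio is 2:1, so n(Na2CO3) = 1.3171 × 1/2 = 0.65854 mol.
Mass of Na2CO3 = 0.65854 mol × 105.99 g/mol = 69.798 g.
Actual mass collected = 69.798 g × 0.720 = 50.255 g.

50.25 g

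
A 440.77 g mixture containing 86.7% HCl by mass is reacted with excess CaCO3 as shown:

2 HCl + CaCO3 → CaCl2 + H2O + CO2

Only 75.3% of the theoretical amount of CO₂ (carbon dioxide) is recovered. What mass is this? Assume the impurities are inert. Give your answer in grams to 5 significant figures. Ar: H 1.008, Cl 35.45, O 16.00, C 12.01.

Pure HCl available = 440.77 g × 0.867 = 382.148 g.
M(HCl) = 1.008 + 35.45 = 36.458 g/mol.
M(CO2) = 12.01 + 2(16.00) = 44.01 g/mol.
n(HCl) = 382.148 g / 36.458 g/mol = 10.4819 mol.
From the equation the HCl:CO2 mole ratio is 2:1, so n(CO2) = 10.4819 × 1/2 = 5.24093 mol.
Mass of CO2 = 5.24093 mol × 44.01 g/mol = 230.653 g.
Actual mass collected = 230.653 g × 0.753 = 173.682 g.

173.68 g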